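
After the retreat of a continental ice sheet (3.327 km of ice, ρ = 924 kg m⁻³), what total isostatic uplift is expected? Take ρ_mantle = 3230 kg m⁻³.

Removing the load lets mantle flow back in; uplift u satisfies ρ_ice t = ρ_m u.
u = t ρ_ice/ρ_m = 3.327 km × 924/3230 = 0.952 km.

0.952 km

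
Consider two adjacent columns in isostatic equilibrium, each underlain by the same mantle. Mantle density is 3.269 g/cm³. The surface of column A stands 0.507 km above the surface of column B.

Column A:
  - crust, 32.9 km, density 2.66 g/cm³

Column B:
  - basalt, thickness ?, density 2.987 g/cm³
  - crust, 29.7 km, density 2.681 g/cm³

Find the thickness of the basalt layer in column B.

3.25 km

Take the compensation level at the base of the deeper column (depth z_c below the surface of column A) and equate Σ ρ_i t_i down to z_c; mantle fills any gap and the z_c terms cancel.
Column A: 32.9×2.66 + (z_c − 32.9)×3.269
Column B: 0.507×0 + x×2.987 + 29.7×2.681 + (z_c − 0.507 − 29.7 − x)×3.269
The z_c×3.269 term appears on both sides and cancels. Collect the known terms of each column as K = Σ(ρt)_known − 3.269 × (depth of known layers): K_A = 87.514 − 3.269×32.9 = −20.0361; K_B = 79.6257 − 3.269×(0.507 + 29.7) = −19.120983.
Balance: K_A = K_B − x×(3.269 − 2.987), so x = (K_B − K_A)/(3.269 − 2.987) = 0.915117/0.282 = 3.25 km.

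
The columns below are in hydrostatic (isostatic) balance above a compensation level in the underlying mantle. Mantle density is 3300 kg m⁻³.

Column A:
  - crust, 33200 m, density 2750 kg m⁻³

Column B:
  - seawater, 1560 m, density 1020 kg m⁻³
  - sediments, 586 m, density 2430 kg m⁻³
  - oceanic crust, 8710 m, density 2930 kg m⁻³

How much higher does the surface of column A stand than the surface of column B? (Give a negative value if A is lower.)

For any compensation level in the mantle, the mantle terms cancel and isostasy reduces to e = (Σt_A − Σt_B) − (Σ(ρt)_A − Σ(ρt)_B) / ρ_m.
Σt_A = 33200 m; Σt_B = 10856 m; Σ(ρt)_A = 91300000; Σ(ρt)_B = 28535480 (in m·kg m⁻³).
e = (33200 − 10856) − (91300000 − 28535480) / 3300 = 3320 m.

3320 m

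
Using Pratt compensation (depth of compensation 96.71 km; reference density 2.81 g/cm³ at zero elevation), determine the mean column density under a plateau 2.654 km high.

2.73 g/cm³

Pratt balance: ρ_ref D = ρ (D + h).
ρ = ρ_ref D/(D + h) = 2.81 × 96.71 km/(96.71 km + 2.654 km) = 2.73 g/cm³.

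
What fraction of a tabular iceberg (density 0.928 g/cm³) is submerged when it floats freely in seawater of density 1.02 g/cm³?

Submerged fraction = ρ_obj/ρ_fluid = 0.928/1.02 = 0.91.

0.91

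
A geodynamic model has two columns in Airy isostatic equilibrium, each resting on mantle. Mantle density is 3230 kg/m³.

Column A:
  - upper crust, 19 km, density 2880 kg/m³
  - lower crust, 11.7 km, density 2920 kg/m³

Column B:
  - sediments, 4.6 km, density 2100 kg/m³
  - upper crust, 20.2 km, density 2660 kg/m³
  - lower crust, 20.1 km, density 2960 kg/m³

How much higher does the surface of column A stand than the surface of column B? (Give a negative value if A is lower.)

−3.67 km

For any compensation level in the mantle, the mantle terms cancel and isostasy reduces to e = (Σt_A − Σt_B) − (Σ(ρt)_A − Σ(ρt)_B) / ρ_m.
Σt_A = 30.7 km; Σt_B = 44.9 km; Σ(ρt)_A = 88884; Σ(ρt)_B = 122888 (in km·kg/m³).
e = (30.7 − 44.9) − (88884 − 122888) / 3230 = −3.67 km.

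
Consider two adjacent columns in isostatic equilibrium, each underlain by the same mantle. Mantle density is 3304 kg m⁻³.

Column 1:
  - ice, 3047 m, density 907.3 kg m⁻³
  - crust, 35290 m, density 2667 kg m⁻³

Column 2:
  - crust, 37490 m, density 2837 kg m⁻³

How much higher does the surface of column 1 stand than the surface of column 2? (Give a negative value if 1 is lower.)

For any compensation level in the mantle, the mantle terms cancel and isostasy reduces to e = (Σt_1 − Σt_2) − (Σ(ρt)_1 − Σ(ρt)_2) / ρ_m.
Σt_1 = 38337 m; Σt_2 = 37490 m; Σ(ρt)_1 = 96882973.1; Σ(ρt)_2 = 106359130 (in m·kg m⁻³).
e = (38337 − 37490) − (96882973.1 − 106359130) / 3304 = 3720 m.

3720 m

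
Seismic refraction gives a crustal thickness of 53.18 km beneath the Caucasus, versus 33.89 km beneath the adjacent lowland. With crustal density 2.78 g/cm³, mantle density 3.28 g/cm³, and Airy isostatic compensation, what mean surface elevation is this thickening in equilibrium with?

2.94 km

Excess crust Δ = 53.18 km − 33.89 km = 19.29 km, split between elevation h and root r with h + r = Δ.
Airy balance ρ_c h = (ρ_m − ρ_c) r gives r = h ρ_c/(ρ_m − ρ_c), so h (1 + ρ_c/(ρ_m − ρ_c)) = Δ, i.e. h = Δ (ρ_m − ρ_c)/ρ_m.
h = 19.29 km × 0.5/3.28 = 2.94 km.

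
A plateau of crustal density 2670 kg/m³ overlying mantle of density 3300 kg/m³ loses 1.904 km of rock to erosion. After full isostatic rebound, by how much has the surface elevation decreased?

0.363 km

Rebound u = e ρ_c/ρ_m = 1.904 km × 2670/3300 = 1.541 km.
Net surface drop = e − u = 1.904 km − 1.541 km = e (ρ_m − ρ_c)/ρ_m = 0.363 km.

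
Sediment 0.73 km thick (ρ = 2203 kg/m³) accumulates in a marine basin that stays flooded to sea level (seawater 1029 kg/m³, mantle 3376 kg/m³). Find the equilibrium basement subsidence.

0.365 km

Submarine loading: the sediment displaces seawater, and the subsidence is in turn flooded, so s (ρ_m − ρ_w) = t (ρ_sed − ρ_w).
s = 0.73 km × (2203 − 1029) / (3376 − 1029) = 0.365 km.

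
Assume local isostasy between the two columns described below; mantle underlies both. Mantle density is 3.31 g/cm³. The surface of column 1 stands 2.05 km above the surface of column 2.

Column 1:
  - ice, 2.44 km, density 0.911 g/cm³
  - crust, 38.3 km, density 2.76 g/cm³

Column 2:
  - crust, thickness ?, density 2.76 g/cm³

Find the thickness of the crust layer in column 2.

Take the compensation level at the base of the deeper column (depth z_c below the surface of column 1) and equate Σ ρ_i t_i down to z_c; mantle fills any gap and the z_c terms cancel.
Column 1: 2.44×0.911 + 38.3×2.76 + (z_c − 40.74)×3.31
Column 2: 2.05×0 + x×2.76 + (z_c − 2.05 − 0 − x)×3.31
The z_c×3.31 term appears on both sides and cancels. Collect the known terms of each column as K = Σ(ρt)_known − 3.31 × (depth of known layers): K_1 = 107.93084 − 3.31×40.74 = −26.91856; K_2 = 0 − 3.31×(2.05 + 0) = −6.7855.
Balance: K_1 = K_2 − x×(3.31 − 2.76), so x = (K_2 − K_1)/(3.31 − 2.76) = 20.1331/0.55 = 36.6 km.

36.6 km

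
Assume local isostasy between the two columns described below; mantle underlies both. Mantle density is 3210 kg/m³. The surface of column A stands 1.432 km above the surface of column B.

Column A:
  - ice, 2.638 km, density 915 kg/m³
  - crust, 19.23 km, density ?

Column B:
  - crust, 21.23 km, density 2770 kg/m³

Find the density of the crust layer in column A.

Take the compensation level at the base of the deeper column (depth z_c below the surface of column A) and equate Σ ρ_i t_i down to z_c; mantle fills any gap and the z_c terms cancel.
Column A: 2.638×915 + 19.23×ρ + (z_c − 21.868)×3210
Column B: 1.432×0 + 21.23×2770 + (z_c − 1.432 − 21.23)×3210
The z_c×3210 term appears on both sides and cancels. Collect the known terms of each column as K = Σ(ρt)_known − 3210 × (depth of known layers): K_A = 2413.77 − 3210×21.868 = −67782.51; K_B = 58807.1 − 3210×(1.432 + 21.23) = −13937.92.
Balance: K_A + 19.23×ρ = K_B, so ρ = (K_B − K_A)/19.23 = 53844.6/19.23 = 2800 kg/m³.

2800 kg/m³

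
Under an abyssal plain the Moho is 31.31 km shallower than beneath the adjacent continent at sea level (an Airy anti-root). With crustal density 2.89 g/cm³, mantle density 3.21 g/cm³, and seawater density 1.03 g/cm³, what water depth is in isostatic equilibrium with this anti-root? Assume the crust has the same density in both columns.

5.39 km

Replacing a thickness d of crust by seawater at the top must be balanced by replacing crust with mantle at the base: d (ρ_c − ρ_w) = a (ρ_m − ρ_c).
d = a (ρ_m − ρ_c)/(ρ_c − ρ_w) = 31.31 km × 0.32/1.86 = 5.39 km.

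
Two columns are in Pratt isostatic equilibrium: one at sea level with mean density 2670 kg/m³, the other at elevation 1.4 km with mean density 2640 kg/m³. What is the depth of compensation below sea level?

123 km

ρ_ref D = ρ (D + h) → D (ρ_ref − ρ) = ρ h.
D = ρ h/(ρ_ref − ρ) = 2640 × 1.4 km/(2670 − 2640) = 123 km.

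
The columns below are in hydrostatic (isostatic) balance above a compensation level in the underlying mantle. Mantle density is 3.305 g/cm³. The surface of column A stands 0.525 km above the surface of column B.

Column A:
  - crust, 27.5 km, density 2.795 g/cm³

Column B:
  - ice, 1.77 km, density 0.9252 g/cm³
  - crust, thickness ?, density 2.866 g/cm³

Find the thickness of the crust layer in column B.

Take the compensation level at the base of the deeper column (depth z_c below the surface of column A) and equate Σ ρ_i t_i down to z_c; mantle fills any gap and the z_c terms cancel.
Column A: 27.5×2.795 + (z_c − 27.5)×3.305
Column B: 0.525×0 + 1.77×0.9252 + x×2.866 + (z_c − 0.525 − 1.77 − x)×3.305
The z_c×3.305 term appears on both sides and cancels. Collect the known terms of each column as K = Σ(ρt)_known − 3.305 × (depth of known layers): K_A = 76.8625 − 3.305×27.5 = −14.025; K_B = 1.637604 − 3.305×(0.525 + 1.77) = −5.947371.
Balance: K_A = K_B − x×(3.305 − 2.866), so x = (K_B − K_A)/(3.305 − 2.866) = 8.07763/0.439 = 18.4 km.

18.4 km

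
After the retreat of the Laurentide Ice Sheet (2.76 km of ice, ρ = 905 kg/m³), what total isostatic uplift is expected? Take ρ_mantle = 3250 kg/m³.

Removing the load lets mantle flow back in; uplift u satisfies ρ_ice t = ρ_m u.
u = t ρ_ice/ρ_m = 2.76 km × 905/3250 = 0.769 km.

0.769 km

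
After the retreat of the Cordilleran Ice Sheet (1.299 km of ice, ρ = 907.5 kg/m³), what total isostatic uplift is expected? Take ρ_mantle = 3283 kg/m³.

0.359 km

Removing the load lets mantle flow back in; uplift u satisfies ρ_ice t = ρ_m u.
u = t ρ_ice/ρ_m = 1.299 km × 907.5/3283 = 0.359 km.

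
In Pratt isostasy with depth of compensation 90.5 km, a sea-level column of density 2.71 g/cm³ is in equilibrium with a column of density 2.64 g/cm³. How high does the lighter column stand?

ρ_ref D = ρ (D + h) → h = D (ρ_ref − ρ)/ρ.
h = 90.5 km × (2.71 − 2.64)/2.64 = 2.4 km.

2.4 km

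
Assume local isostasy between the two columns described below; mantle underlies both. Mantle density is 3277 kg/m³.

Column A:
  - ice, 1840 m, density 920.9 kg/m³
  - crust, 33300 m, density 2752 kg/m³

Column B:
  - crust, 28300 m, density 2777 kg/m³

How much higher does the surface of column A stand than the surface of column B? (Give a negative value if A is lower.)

2340 m

For any compensation level in the mantle, the mantle terms cancel and isostasy reduces to e = (Σt_A − Σt_B) − (Σ(ρt)_A − Σ(ρt)_B) / ρ_m.
Σt_A = 35140 m; Σt_B = 28300 m; Σ(ρt)_A = 93336056; Σ(ρt)_B = 78589100 (in m·kg/m³).
e = (35140 − 28300) − (93336056 − 78589100) / 3277 = 2340 m.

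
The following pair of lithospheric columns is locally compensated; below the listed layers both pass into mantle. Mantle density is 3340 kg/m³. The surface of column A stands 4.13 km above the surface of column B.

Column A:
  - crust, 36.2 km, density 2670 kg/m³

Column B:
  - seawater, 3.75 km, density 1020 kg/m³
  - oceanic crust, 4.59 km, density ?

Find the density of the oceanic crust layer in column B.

2960 kg/m³

Take the compensation level at the base of the deeper column (depth z_c below the surface of column A) and equate Σ ρ_i t_i down to z_c; mantle fills any gap and the z_c terms cancel.
Column A: 36.2×2670 + (z_c − 36.2)×3340
Column B: 4.13×0 + 3.75×1020 + 4.59×ρ + (z_c − 4.13 − 8.34)×3340
The z_c×3340 term appears on both sides and cancels. Collect the known terms of each column as K = Σ(ρt)_known − 3340 × (depth of known layers): K_A = 96654 − 3340×36.2 = −24254; K_B = 3825 − 3340×(4.13 + 8.34) = −37824.8.
Balance: K_A = K_B + 4.59×ρ, so ρ = (K_A − K_B)/4.59 = 13570.8/4.59 = 2960 kg/m³.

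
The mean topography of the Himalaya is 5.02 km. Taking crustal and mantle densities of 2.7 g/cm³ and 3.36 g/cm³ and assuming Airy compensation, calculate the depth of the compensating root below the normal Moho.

20.5 km

In Airy isostatic equilibrium: the weight of the topography is balanced by the buoyancy of the root, ρ_c h = (ρ_m − ρ_c) r.
r = h · ρ_c / (ρ_m − ρ_c) = 5.02 km × 2.7 / (3.36 − 2.7) = 20.5 km.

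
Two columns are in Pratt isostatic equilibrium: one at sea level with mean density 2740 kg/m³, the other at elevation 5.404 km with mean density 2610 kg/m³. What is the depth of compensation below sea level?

108 km

ρ_ref D = ρ (D + h) → D (ρ_ref − ρ) = ρ h.
D = ρ h/(ρ_ref − ρ) = 2610 × 5.404 km/(2740 − 2610) = 108 km.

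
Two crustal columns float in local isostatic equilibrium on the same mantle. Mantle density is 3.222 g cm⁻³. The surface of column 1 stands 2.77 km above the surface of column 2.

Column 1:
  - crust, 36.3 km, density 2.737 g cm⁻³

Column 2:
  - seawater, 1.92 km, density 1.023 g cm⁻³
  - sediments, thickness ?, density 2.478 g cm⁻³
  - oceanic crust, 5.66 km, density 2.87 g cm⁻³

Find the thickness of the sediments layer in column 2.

Take the compensation level at the base of the deeper column (depth z_c below the surface of column 1) and equate Σ ρ_i t_i down to z_c; mantle fills any gap and the z_c terms cancel.
Column 1: 36.3×2.737 + (z_c − 36.3)×3.222
Column 2: 2.77×0 + 1.92×1.023 + x×2.478 + 5.66×2.87 + (z_c − 2.77 − 7.58 − x)×3.222
The z_c×3.222 term appears on both sides and cancels. Collect the known terms of each column as K = Σ(ρt)_known − 3.222 × (depth of known layers): K_1 = 99.3531 − 3.222×36.3 = −17.6055; K_2 = 18.20836 − 3.222×(2.77 + 7.58) = −15.13934.
Balance: K_1 = K_2 − x×(3.222 − 2.478), so x = (K_2 − K_1)/(3.222 − 2.478) = 2.46616/0.744 = 3.31 km.

3.31 km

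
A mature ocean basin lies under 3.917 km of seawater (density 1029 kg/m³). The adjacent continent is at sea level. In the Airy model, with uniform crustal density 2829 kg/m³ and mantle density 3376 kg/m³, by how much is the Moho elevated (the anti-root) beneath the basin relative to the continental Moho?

12.9 km

In Airy isostatic equilibrium: replacing crust with seawater at the top is compensated by replacing crust with mantle at the base: d (ρ_c − ρ_w) = a (ρ_m − ρ_c).
a = d (ρ_c − ρ_w)/(ρ_m − ρ_c) = 3.917 km × 1800/547 = 12.9 km.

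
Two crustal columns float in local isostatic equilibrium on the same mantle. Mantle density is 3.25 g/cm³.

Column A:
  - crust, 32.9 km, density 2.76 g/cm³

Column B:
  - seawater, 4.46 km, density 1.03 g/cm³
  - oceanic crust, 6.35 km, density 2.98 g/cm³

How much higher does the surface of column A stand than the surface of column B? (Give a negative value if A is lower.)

For any compensation level in the mantle, the mantle terms cancel and isostasy reduces to e = (Σt_A − Σt_B) − (Σ(ρt)_A − Σ(ρt)_B) / ρ_m.
Σt_A = 32.9 km; Σt_B = 10.81 km; Σ(ρt)_A = 90.804; Σ(ρt)_B = 23.5168 (in km·g/cm³).
e = (32.9 − 10.81) − (90.804 − 23.5168) / 3.25 = 1.39 km.

1.39 km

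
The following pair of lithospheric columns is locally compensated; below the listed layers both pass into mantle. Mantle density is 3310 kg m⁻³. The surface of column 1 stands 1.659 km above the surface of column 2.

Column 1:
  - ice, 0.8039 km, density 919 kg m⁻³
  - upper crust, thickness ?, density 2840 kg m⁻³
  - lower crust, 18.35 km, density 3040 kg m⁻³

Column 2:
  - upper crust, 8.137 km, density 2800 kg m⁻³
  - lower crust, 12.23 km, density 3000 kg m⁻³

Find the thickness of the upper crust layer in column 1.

Take the compensation level at the base of the deeper column (depth z_c below the surface of column 1) and equate Σ ρ_i t_i down to z_c; mantle fills any gap and the z_c terms cancel.
Column 1: 0.8039×919 + x×2840 + 18.35×3040 + (z_c − 19.1539 − x)×3310
Column 2: 1.659×0 + 8.137×2800 + 12.23×3000 + (z_c − 1.659 − 20.367)×3310
The z_c×3310 term appears on both sides and cancels. Collect the known terms of each column as K = Σ(ρt)_known − 3310 × (depth of known layers): K_1 = 56522.7841 − 3310×19.1539 = −6876.6249; K_2 = 59473.6 − 3310×(1.659 + 20.367) = −13432.46.
Balance: K_1 − x×(3310 − 2840) = K_2, so x = (K_1 − K_2)/(3310 − 2840) = 6555.84/470 = 13.9 km.

13.9 km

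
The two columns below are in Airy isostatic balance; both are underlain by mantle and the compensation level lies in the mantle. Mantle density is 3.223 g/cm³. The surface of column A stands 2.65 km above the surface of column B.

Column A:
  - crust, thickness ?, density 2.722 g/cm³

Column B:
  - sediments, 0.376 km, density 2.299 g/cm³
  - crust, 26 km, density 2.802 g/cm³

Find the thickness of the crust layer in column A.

Take the compensation level at the base of the deeper column (depth z_c below the surface of column A) and equate Σ ρ_i t_i down to z_c; mantle fills any gap and the z_c terms cancel.
Column A: x×2.722 + (z_c − 0 − x)×3.223
Column B: 2.65×0 + 0.376×2.299 + 26×2.802 + (z_c − 2.65 − 26.376)×3.223
The z_c×3.223 term appears on both sides and cancels. Collect the known terms of each column as K = Σ(ρt)_known − 3.223 × (depth of known layers): K_A = 0 − 3.223×0 = 0; K_B = 73.716424 − 3.223×(2.65 + 26.376) = −19.834374.
Balance: K_A − x×(3.223 − 2.722) = K_B, so x = (K_A − K_B)/(3.223 − 2.722) = 19.8344/0.501 = 39.6 km.

39.6 km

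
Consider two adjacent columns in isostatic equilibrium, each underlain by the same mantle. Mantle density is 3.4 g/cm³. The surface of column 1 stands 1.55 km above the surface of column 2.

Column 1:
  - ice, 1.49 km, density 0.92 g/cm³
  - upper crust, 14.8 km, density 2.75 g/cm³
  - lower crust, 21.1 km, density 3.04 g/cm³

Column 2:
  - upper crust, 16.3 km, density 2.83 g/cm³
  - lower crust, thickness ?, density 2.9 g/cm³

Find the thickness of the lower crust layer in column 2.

Take the compensation level at the base of the deeper column (depth z_c below the surface of column 1) and equate Σ ρ_i t_i down to z_c; mantle fills any gap and the z_c terms cancel.
Column 1: 1.49×0.92 + 14.8×2.75 + 21.1×3.04 + (z_c − 37.39)×3.4
Column 2: 1.55×0 + 16.3×2.83 + x×2.9 + (z_c − 1.55 − 16.3 − x)×3.4
The z_c×3.4 term appears on both sides and cancels. Collect the known terms of each column as K = Σ(ρt)_known − 3.4 × (depth of known layers): K_1 = 106.2148 − 3.4×37.39 = −20.9112; K_2 = 46.129 − 3.4×(1.55 + 16.3) = −14.561.
Balance: K_1 = K_2 − x×(3.4 − 2.9), so x = (K_2 − K_1)/(3.4 − 2.9) = 6.3502/0.5 = 12.7 km.

12.7 km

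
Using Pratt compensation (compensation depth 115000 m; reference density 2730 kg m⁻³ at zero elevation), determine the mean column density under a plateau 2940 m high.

Pratt balance: ρ_ref D = ρ (D + h).
ρ = ρ_ref D/(D + h) = 2730 × 115000 m/(115000 m + 2940 m) = 2660 kg m⁻³.

2660 kg m⁻³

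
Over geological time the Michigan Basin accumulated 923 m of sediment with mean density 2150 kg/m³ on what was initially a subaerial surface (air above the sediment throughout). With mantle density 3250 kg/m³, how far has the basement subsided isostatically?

611 m

Subaerial load: s = t ρ_sed / ρ_m = 923 m × 2150/3250 = 611 m.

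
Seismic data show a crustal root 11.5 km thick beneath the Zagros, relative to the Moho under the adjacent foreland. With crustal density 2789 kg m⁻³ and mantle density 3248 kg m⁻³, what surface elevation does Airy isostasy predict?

Equating mass per unit area of the two columns: ρ_c h = (ρ_m − ρ_c) r.
h = r (ρ_m − ρ_c) / ρ_c = 11.5 km × (3248 − 2789) / 2789 = 1.89 km.

1.89 km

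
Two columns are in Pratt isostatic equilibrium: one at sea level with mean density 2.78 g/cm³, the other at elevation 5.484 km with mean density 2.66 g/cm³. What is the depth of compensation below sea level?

122 km

ρ_ref D = ρ (D + h) → D (ρ_ref − ρ) = ρ h.
D = ρ h/(ρ_ref − ρ) = 2.66 × 5.484 km/(2.78 − 2.66) = 122 km.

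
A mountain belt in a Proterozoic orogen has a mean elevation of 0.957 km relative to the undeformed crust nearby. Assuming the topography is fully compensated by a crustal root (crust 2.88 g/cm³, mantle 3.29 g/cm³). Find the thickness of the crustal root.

6.72 km

Equating mass per unit area of the two columns: the weight of the topography is balanced by the buoyancy of the root, ρ_c h = (ρ_m − ρ_c) r.
r = h · ρ_c / (ρ_m − ρ_c) = 0.957 km × 2.88 / (3.29 − 2.88) = 6.72 km.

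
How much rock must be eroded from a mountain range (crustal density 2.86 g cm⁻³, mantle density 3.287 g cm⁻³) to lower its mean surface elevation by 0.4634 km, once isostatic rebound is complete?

3.57 km

Net drop Δ = e − u = e − e ρ_c/ρ_m = e (ρ_m − ρ_c)/ρ_m.
e = Δ ρ_m/(ρ_m − ρ_c) = 0.4634 km × 3.287/0.427 = 3.57 km.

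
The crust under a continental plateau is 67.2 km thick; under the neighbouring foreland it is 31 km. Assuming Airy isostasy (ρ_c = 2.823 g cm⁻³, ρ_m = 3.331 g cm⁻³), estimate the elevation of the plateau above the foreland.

5.52 km

Excess crust Δ = 67.2 km − 31 km = 36.2 km, split between elevation h and root r with h + r = Δ.
Airy balance ρ_c h = (ρ_m − ρ_c) r gives r = h ρ_c/(ρ_m − ρ_c), so h (1 + ρ_c/(ρ_m − ρ_c)) = Δ, i.e. h = Δ (ρ_m − ρ_c)/ρ_m.
h = 36.2 km × 0.508/3.331 = 5.52 km.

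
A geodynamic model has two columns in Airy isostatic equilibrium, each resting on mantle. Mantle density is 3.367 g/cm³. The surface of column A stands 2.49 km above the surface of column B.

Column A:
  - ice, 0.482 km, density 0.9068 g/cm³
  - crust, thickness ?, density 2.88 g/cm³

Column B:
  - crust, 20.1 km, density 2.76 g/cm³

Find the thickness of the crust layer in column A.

39.8 km

Take the compensation level at the base of the deeper column (depth z_c below the surface of column A) and equate Σ ρ_i t_i down to z_c; mantle fills any gap and the z_c terms cancel.
Column A: 0.482×0.9068 + x×2.88 + (z_c − 0.482 − x)×3.367
Column B: 2.49×0 + 20.1×2.76 + (z_c − 2.49 − 20.1)×3.367
The z_c×3.367 term appears on both sides and cancels. Collect the known terms of each column as K = Σ(ρt)_known − 3.367 × (depth of known layers): K_A = 0.4370776 − 3.367×0.482 = −1.1858164; K_B = 55.476 − 3.367×(2.49 + 20.1) = −20.58453.
Balance: K_A − x×(3.367 − 2.88) = K_B, so x = (K_A − K_B)/(3.367 − 2.88) = 19.3987/0.487 = 39.8 km.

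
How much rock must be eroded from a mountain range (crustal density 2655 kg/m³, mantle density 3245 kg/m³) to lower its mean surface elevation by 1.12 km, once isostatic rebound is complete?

Net drop Δ = e − u = e − e ρ_c/ρ_m = e (ρ_m − ρ_c)/ρ_m.
e = Δ ρ_m/(ρ_m − ρ_c) = 1.12 km × 3245/590 = 6.16 km.

6.16 km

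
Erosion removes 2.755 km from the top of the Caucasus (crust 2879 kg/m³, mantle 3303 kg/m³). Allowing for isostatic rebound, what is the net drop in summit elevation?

0.354 km

Rebound u = e ρ_c/ρ_m = 2.755 km × 2879/3303 = 2.401 km.
Net surface drop = e − u = 2.755 km − 2.401 km = e (ρ_m − ρ_c)/ρ_m = 0.354 km.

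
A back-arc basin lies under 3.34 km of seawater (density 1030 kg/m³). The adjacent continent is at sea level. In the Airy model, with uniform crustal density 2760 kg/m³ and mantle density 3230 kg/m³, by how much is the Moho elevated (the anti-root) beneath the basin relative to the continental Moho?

12.3 km

By Archimedes' principle applied to the lithosphere: replacing crust with seawater at the top is compensated by replacing crust with mantle at the base: d (ρ_c − ρ_w) = a (ρ_m − ρ_c).
a = d (ρ_c − ρ_w)/(ρ_m − ρ_c) = 3.34 km × 1730/470 = 12.3 km.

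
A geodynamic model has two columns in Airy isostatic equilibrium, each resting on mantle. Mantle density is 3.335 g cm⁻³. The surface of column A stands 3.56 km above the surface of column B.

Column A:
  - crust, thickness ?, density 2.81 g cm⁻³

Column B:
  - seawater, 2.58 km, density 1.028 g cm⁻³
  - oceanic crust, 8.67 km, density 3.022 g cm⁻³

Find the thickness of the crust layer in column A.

Take the compensation level at the base of the deeper column (depth z_c below the surface of column A) and equate Σ ρ_i t_i down to z_c; mantle fills any gap and the z_c terms cancel.
Column A: x×2.81 + (z_c − 0 − x)×3.335
Column B: 3.56×0 + 2.58×1.028 + 8.67×3.022 + (z_c − 3.56 − 11.25)×3.335
The z_c×3.335 term appears on both sides and cancels. Collect the known terms of each column as K = Σ(ρt)_known − 3.335 × (depth of known layers): K_A = 0 − 3.335×0 = 0; K_B = 28.85298 − 3.335×(3.56 + 11.25) = −20.53837.
Balance: K_A − x×(3.335 − 2.81) = K_B, so x = (K_A − K_B)/(3.335 − 2.81) = 20.5384/0.525 = 39.1 km.

39.1 km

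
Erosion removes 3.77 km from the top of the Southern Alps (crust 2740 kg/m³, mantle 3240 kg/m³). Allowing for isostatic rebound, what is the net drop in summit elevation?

0.582 km

Rebound u = e ρ_c/ρ_m = 3.77 km × 2740/3240 = 3.188 km.
Net surface drop = e − u = 3.77 km − 3.188 km = e (ρ_m − ρ_c)/ρ_m = 0.582 km.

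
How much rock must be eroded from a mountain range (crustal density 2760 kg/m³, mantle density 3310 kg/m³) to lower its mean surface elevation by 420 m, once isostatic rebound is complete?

2530 m

Net drop Δ = e − u = e − e ρ_c/ρ_m = e (ρ_m − ρ_c)/ρ_m.
e = Δ ρ_m/(ρ_m − ρ_c) = 420 m × 3310/550 = 2530 m.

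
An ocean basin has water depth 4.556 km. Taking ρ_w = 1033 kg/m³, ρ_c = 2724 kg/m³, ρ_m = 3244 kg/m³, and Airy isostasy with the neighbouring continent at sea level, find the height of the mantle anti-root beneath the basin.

Equating mass per unit area of the two columns: replacing crust with seawater at the top is compensated by replacing crust with mantle at the base: d (ρ_c − ρ_w) = a (ρ_m − ρ_c).
a = d (ρ_c − ρ_w)/(ρ_m − ρ_c) = 4.556 km × 1691/520 = 14.8 km.

14.8 km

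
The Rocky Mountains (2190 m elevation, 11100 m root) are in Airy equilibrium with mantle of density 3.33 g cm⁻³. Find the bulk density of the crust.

ρ_c h = (ρ_m − ρ_c) r → ρ_c (h + r) = ρ_m r → ρ_c = ρ_m r / (h + r).
ρ_c = 3.33 × 11100 m / (2190 m + 11100 m) = 2.78 g cm⁻³.

2.78 g cm⁻³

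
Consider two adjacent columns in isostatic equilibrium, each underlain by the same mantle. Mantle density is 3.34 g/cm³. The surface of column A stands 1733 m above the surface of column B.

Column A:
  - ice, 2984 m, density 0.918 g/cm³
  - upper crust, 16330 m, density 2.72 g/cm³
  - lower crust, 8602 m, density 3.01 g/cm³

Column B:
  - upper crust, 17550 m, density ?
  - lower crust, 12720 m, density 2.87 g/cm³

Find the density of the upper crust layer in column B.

Take the compensation level at the base of the deeper column (depth z_c below the surface of column A) and equate Σ ρ_i t_i down to z_c; mantle fills any gap and the z_c terms cancel.
Column A: 2984×0.918 + 16330×2.72 + 8602×3.01 + (z_c − 27916)×3.34
Column B: 1733×0 + 17550×ρ + 12720×2.87 + (z_c − 1733 − 30270)×3.34
The z_c×3.34 term appears on both sides and cancels. Collect the known terms of each column as K = Σ(ρt)_known − 3.34 × (depth of known layers): K_A = 73048.932 − 3.34×27916 = −20190.508; K_B = 36506.4 − 3.34×(1733 + 30270) = −70383.62.
Balance: K_A = K_B + 17550×ρ, so ρ = (K_A − K_B)/17550 = 50193.1/17550 = 2.86 g/cm³.

2.86 g/cm³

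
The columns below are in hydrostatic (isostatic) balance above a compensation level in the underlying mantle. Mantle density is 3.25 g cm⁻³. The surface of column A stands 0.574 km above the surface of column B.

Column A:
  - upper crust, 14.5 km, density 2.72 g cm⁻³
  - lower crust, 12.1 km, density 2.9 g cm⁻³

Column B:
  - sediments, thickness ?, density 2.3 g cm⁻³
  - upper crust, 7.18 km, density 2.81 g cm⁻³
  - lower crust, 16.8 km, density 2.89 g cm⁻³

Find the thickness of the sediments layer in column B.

Take the compensation level at the base of the deeper column (depth z_c below the surface of column A) and equate Σ ρ_i t_i down to z_c; mantle fills any gap and the z_c terms cancel.
Column A: 14.5×2.72 + 12.1×2.9 + (z_c − 26.6)×3.25
Column B: 0.574×0 + x×2.3 + 7.18×2.81 + 16.8×2.89 + (z_c − 0.574 − 23.98 − x)×3.25
The z_c×3.25 term appears on both sides and cancels. Collect the known terms of each column as K = Σ(ρt)_known − 3.25 × (depth of known layers): K_A = 74.53 − 3.25×26.6 = −11.92; K_B = 68.7278 − 3.25×(0.574 + 23.98) = −11.0727.
Balance: K_A = K_B − x×(3.25 − 2.3), so x = (K_B − K_A)/(3.25 − 2.3) = 0.8473/0.95 = 0.892 km.

0.892 km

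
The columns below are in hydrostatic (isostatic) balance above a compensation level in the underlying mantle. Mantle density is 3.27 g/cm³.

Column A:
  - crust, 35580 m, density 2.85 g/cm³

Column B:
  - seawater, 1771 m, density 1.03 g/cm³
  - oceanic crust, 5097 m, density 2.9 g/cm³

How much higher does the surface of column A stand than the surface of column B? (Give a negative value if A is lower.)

2780 m

For any compensation level in the mantle, the mantle terms cancel and isostasy reduces to e = (Σt_A − Σt_B) − (Σ(ρt)_A − Σ(ρt)_B) / ρ_m.
Σt_A = 35580 m; Σt_B = 6868 m; Σ(ρt)_A = 101403; Σ(ρt)_B = 16605.43 (in m·g/cm³).
e = (35580 − 6868) − (101403 − 16605.43) / 3.27 = 2780 m.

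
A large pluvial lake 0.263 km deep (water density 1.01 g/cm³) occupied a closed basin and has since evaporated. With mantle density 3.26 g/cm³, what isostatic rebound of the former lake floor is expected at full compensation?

0.0815 km

u = d ρ_w/ρ_m = 0.263 km × 1.01/3.26 = 0.0815 km.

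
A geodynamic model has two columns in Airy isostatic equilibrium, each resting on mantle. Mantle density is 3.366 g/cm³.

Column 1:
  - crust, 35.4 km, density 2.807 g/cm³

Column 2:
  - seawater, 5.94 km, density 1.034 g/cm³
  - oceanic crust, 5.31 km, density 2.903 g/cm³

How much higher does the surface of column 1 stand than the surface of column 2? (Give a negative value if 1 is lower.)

For any compensation level in the mantle, the mantle terms cancel and isostasy reduces to e = (Σt_1 − Σt_2) − (Σ(ρt)_1 − Σ(ρt)_2) / ρ_m.
Σt_1 = 35.4 km; Σt_2 = 11.25 km; Σ(ρt)_1 = 99.3678; Σ(ρt)_2 = 21.55689 (in km·g/cm³).
e = (35.4 − 11.25) − (99.3678 − 21.55689) / 3.366 = 1.03 km.

1.03 km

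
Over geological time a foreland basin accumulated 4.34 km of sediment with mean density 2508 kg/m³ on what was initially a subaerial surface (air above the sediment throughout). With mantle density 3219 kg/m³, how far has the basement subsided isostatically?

Subaerial load: s = t ρ_sed / ρ_m = 4.34 km × 2508/3219 = 3.38 km.

3.38 km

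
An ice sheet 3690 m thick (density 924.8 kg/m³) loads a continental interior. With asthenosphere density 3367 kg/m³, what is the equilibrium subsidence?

Equating mass per unit area of the two columns: the ice load ρ_ice t is balanced by mantle displaced below, ρ_m s.
s = t ρ_ice / ρ_m = 3690 m × 924.8/3367 = 1010 m.

1010 m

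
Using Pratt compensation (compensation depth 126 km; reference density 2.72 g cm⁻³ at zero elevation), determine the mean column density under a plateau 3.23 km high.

Pratt balance: ρ_ref D = ρ (D + h).
ρ = ρ_ref D/(D + h) = 2.72 × 126 km/(126 km + 3.23 km) = 2.65 g cm⁻³.

2.65 g cm⁻³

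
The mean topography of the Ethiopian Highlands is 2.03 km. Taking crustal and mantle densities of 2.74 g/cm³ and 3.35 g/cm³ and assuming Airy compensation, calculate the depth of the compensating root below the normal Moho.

9.12 km

By Archimedes' principle applied to the lithosphere: the weight of the topography is balanced by the buoyancy of the root, ρ_c h = (ρ_m − ρ_c) r.
r = h · ρ_c / (ρ_m − ρ_c) = 2.03 km × 2.74 / (3.35 − 2.74) = 9.12 km.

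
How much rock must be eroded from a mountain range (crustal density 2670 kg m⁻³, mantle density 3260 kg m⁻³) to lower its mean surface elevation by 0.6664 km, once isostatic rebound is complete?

3.68 km

Net drop Δ = e − u = e − e ρ_c/ρ_m = e (ρ_m − ρ_c)/ρ_m.
e = Δ ρ_m/(ρ_m − ρ_c) = 0.6664 km × 3260/590 = 3.68 km.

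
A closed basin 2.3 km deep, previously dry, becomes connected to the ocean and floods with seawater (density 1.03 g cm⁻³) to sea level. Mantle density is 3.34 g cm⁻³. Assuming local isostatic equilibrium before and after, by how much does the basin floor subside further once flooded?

1.03 km

After flooding the water column is d + s deep. Its weight must equal the weight of mantle displaced by the extra subsidence s: (d + s) ρ_w = s ρ_m.
s = d ρ_w / (ρ_m − ρ_w) = 2.3 km × 1.03/(3.34 − 1.03) = 1.03 km.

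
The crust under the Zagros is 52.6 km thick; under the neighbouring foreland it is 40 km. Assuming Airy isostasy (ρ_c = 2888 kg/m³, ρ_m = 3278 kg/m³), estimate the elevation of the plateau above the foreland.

1.5 km

Excess crust Δ = 52.6 km − 40 km = 12.6 km, split between elevation h and root r with h + r = Δ.
Airy balance ρ_c h = (ρ_m − ρ_c) r gives r = h ρ_c/(ρ_m − ρ_c), so h (1 + ρ_c/(ρ_m − ρ_c)) = Δ, i.e. h = Δ (ρ_m − ρ_c)/ρ_m.
h = 12.6 km × 390/3278 = 1.5 km.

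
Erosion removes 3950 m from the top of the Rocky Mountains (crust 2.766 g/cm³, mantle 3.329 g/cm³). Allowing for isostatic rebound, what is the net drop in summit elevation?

Rebound u = e ρ_c/ρ_m = 3950 m × 2.766/3.329 = 3282 m.
Net surface drop = e − u = 3950 m − 3282 m = e (ρ_m − ρ_c)/ρ_m = 668 m.

668 m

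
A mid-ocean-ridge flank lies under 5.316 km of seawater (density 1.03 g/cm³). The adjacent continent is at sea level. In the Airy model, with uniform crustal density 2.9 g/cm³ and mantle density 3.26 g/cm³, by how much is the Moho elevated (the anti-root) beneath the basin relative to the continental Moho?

27.6 km

For local isostatic compensation: replacing crust with seawater at the top is compensated by replacing crust with mantle at the base: d (ρ_c − ρ_w) = a (ρ_m − ρ_c).
a = d (ρ_c − ρ_w)/(ρ_m − ρ_c) = 5.316 km × 1.87/0.36 = 27.6 km.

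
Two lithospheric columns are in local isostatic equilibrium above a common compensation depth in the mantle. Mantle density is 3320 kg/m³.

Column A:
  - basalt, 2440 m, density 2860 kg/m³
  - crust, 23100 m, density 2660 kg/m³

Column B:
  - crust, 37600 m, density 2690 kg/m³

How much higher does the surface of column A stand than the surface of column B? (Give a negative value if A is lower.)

For any compensation level in the mantle, the mantle terms cancel and isostasy reduces to e = (Σt_A − Σt_B) − (Σ(ρt)_A − Σ(ρt)_B) / ρ_m.
Σt_A = 25540 m; Σt_B = 37600 m; Σ(ρt)_A = 68424400; Σ(ρt)_B = 101144000 (in m·kg/m³).
e = (25540 − 37600) − (68424400 − 101144000) / 3320 = −2200 m.

−2200 m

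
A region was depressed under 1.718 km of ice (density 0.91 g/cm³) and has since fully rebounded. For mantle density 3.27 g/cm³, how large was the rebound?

0.478 km

Removing the load lets mantle flow back in; uplift u satisfies ρ_ice t = ρ_m u.
u = t ρ_ice/ρ_m = 1.718 km × 0.91/3.27 = 0.478 km.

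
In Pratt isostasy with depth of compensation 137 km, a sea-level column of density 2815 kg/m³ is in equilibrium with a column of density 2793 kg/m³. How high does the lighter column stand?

1.08 km

ρ_ref D = ρ (D + h) → h = D (ρ_ref − ρ)/ρ.
h = 137 km × (2815 − 2793)/2793 = 1.08 km.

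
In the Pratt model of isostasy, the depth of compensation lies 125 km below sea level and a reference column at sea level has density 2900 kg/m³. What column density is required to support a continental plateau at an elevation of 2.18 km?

Pratt balance: ρ_ref D = ρ (D + h).
ρ = ρ_ref D/(D + h) = 2900 × 125 km/(125 km + 2.18 km) = 2850 kg/m³.

2850 kg/m³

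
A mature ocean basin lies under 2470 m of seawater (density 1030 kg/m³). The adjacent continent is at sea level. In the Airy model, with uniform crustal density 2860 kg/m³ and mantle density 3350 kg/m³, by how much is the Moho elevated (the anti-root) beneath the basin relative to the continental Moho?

9220 m

For local isostatic compensation: replacing crust with seawater at the top is compensated by replacing crust with mantle at the base: d (ρ_c − ρ_w) = a (ρ_m − ρ_c).
a = d (ρ_c − ρ_w)/(ρ_m − ρ_c) = 2470 m × 1830/490 = 9220 m.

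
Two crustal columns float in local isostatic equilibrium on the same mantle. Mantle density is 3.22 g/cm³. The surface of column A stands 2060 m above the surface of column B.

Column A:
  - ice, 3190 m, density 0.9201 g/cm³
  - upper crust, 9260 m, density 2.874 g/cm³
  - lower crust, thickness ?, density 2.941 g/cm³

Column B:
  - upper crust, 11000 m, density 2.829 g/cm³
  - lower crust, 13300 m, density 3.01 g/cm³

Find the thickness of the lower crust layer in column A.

11400 m

Take the compensation level at the base of the deeper column (depth z_c below the surface of column A) and equate Σ ρ_i t_i down to z_c; mantle fills any gap and the z_c terms cancel.
Column A: 3190×0.9201 + 9260×2.874 + x×2.941 + (z_c − 12450 − x)×3.22
Column B: 2060×0 + 11000×2.829 + 13300×3.01 + (z_c − 2060 − 24300)×3.22
The z_c×3.22 term appears on both sides and cancels. Collect the known terms of each column as K = Σ(ρt)_known − 3.22 × (depth of known layers): K_A = 29548.359 − 3.22×12450 = −10540.641; K_B = 71152 − 3.22×(2060 + 24300) = −13727.2.
Balance: K_A − x×(3.22 − 2.941) = K_B, so x = (K_A − K_B)/(3.22 − 2.941) = 3186.56/0.279 = 11400 m.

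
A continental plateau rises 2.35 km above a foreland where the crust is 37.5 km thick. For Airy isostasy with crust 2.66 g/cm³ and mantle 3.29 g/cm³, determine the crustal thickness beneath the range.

49.8 km

Root depth r = h ρ_c / (ρ_m − ρ_c) = 2.35 km × 2.66 / 0.63 = 9.922 km.
Total thickness = T + h + r = 37.5 km + 2.35 km + 9.922 km = 49.8 km.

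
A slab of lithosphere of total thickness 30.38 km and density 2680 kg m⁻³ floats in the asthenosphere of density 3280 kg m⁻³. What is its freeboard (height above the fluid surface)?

Floating equilibrium: submerged depth d = t ρ_obj/ρ_fluid = 30.38 km × 2680/3280 = 24.82 km.
Freeboard = t − d = 30.38 km − 24.82 km = 5.56 km.

5.56 km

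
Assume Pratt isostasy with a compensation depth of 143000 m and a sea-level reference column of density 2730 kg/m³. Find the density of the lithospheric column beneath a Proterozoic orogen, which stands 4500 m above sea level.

Pratt balance: ρ_ref D = ρ (D + h).
ρ = ρ_ref D/(D + h) = 2730 × 143000 m/(143000 m + 4500 m) = 2650 kg/m³.

2650 kg/m³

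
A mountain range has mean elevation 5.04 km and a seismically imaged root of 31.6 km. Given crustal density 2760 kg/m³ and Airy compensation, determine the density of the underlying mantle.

3200 kg/m³

Airy balance: ρ_c h = (ρ_m − ρ_c) r → ρ_m = ρ_c (1 + h/r).
ρ_m = 2760 × (1 + 5.04 km/31.6 km) = 3200 kg/m³.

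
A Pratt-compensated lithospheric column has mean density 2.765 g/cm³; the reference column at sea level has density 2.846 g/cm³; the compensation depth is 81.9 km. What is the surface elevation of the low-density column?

ρ_ref D = ρ (D + h) → h = D (ρ_ref − ρ)/ρ.
h = 81.9 km × (2.846 − 2.765)/2.765 = 2.4 km.

2.4 km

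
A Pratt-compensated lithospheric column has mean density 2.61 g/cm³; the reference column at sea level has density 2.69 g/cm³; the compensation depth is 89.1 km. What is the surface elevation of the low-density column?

2.73 km

ρ_ref D = ρ (D + h) → h = D (ρ_ref − ρ)/ρ.
h = 89.1 km × (2.69 − 2.61)/2.61 = 2.73 km.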